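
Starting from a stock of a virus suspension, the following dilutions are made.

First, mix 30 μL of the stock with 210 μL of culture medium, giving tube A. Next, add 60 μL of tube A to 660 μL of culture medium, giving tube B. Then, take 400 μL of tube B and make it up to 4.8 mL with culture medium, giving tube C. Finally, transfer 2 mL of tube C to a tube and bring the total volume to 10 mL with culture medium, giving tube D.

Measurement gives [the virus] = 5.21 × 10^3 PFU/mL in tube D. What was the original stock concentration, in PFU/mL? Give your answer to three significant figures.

Step 1: 30 μL + 210 μL = 240 μL total → factor 240/30 = 8
Step 2: 60 μL + 660 μL = 720 μL total → factor 720/60 = 12
Step 3: 400 μL brought to 4.8 mL → factor 4800/400 = 12
Step 4: 2 mL brought to 10 mL → factor 10/2 = 5
Overall dilution factor = 8 × 12 × 12 × 5 = 5760
Stock = 5.21 × 10^3 PFU/mL × 5760 = 3.00 × 10^7 PFU/mL

3.00 × 10^7 PFU/mL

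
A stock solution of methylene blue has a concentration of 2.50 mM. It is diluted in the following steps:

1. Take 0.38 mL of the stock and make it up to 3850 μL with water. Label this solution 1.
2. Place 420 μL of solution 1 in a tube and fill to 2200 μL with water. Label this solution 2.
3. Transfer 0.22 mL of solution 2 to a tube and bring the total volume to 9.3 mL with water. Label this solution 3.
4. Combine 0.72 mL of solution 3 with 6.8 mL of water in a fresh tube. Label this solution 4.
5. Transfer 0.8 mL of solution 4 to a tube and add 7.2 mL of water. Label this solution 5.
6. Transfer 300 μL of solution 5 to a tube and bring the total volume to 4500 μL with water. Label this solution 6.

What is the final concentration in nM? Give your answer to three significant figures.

Step 1: 0.38 mL brought to 3850 μL → factor 3.85/0.38 = 10.132
Step 2: 420 μL brought to 2200 μL → factor 2200/420 = 5.2381
Step 3: 0.22 mL brought to 9.3 mL → factor 9.3/0.22 = 42.273
Step 4: 0.72 mL + 6.8 mL = 7.52 mL total → factor 7.52/0.72 = 10.444
Step 5: 0.8 mL + 7.2 mL = 8 mL total → factor 8/0.8 = 10
Step 6: 300 μL brought to 4500 μL → factor 4500/300 = 15
Overall dilution factor = 10.132 × 5.2381 × 42.273 × 10.444 × 10 × 15 = 3.5147 × 10^6
Final = 2.50 mM / 3.5147 × 10^6 = 7.113 × 10^-7 mM = 0.711 nM

0.711 nM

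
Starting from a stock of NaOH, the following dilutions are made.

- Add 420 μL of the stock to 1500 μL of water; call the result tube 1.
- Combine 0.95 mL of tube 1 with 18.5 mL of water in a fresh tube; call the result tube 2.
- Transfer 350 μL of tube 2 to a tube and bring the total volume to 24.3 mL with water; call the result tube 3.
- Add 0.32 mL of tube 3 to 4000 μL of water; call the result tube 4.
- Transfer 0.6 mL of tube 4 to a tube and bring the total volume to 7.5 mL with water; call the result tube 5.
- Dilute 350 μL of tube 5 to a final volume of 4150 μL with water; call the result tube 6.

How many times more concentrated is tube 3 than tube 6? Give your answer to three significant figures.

Step 1: 420 μL + 1500 μL = 1920 μL total → factor 1920/420 = 4.5714
Step 2: 0.95 mL + 18.5 mL = 19.45 mL total → factor 19.45/0.95 = 20.474
Step 3: 350 μL brought to 24.3 mL → factor 24300/350 = 69.429
Step 4: 0.32 mL + 4000 μL = 4.32 mL total → factor 4.32/0.32 = 13.5
Step 5: 0.6 mL brought to 7.5 mL → factor 7.5/0.6 = 12.5
Step 6: 350 μL brought to 4150 μL → factor 4150/350 = 11.857
Dilution factor to tube 3 = 6498.1; to tube 6 = 1.3002 × 10^7
[tube 3]/[tube 6] = (factor to tube 6)/(factor to tube 3) = 1.3002 × 10^7/6498.1 = 2.00 × 10^3

2.00 × 10^3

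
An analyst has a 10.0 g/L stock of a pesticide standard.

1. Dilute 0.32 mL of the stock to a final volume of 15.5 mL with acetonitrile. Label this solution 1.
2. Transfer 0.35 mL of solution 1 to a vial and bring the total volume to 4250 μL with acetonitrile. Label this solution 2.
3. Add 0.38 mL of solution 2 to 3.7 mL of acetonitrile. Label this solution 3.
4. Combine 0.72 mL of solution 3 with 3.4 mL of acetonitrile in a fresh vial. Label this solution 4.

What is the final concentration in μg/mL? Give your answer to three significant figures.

Step 1: 0.32 mL brought to 15.5 mL → factor 15.5/0.32 = 48.438
Step 2: 0.35 mL brought to 4250 μL → factor 4.25/0.35 = 12.143
Step 3: 0.38 mL + 3.7 mL = 4.08 mL total → factor 4.08/0.38 = 10.737
Step 4: 0.72 mL + 3.4 mL = 4.12 mL total → factor 4.12/0.72 = 5.7222
Overall dilution factor = 48.438 × 12.143 × 10.737 × 5.7222 = 36136
Final = 10.0 g/L / 36136 = 0.0002767 g/L = 0.277 μg/mL

0.277 μg/mL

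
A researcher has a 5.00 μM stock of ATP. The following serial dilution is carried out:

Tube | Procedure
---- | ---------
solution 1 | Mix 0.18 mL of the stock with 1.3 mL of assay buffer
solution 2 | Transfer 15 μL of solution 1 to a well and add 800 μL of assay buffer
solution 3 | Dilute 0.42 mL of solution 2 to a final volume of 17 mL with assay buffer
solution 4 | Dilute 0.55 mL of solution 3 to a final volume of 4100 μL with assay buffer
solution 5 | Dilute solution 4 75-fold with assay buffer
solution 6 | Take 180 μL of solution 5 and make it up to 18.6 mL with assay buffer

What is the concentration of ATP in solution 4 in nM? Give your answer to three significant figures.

Step 1: 0.18 mL + 1.3 mL = 1.48 mL total → factor 1.48/0.18 = 8.2222
Step 2: 15 μL + 800 μL = 815 μL total → factor 815/15 = 54.333
Step 3: 0.42 mL brought to 17 mL → factor 17/0.42 = 40.476
Step 4: 0.55 mL brought to 4100 μL → factor 4.1/0.55 = 7.4545
Dilution factor through solution 4 = 8.2222 × 54.333 × 40.476 × 7.4545 = 1.348 × 10^5
[solution 4] = 5.00 μM / 1.348 × 10^5 = 3.709 × 10^-5 μM = 0.0371 nM

0.0371 nM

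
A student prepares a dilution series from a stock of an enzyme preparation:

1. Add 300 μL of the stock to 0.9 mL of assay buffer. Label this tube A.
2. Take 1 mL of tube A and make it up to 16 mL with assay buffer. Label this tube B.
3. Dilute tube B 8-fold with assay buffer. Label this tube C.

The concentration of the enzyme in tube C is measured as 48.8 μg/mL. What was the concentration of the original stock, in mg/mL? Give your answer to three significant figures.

25.0 mg/mL

Step 1: 300 μL + 0.9 mL = 1200 μL total → factor 1200/300 = 4
Step 2: 1 mL brought to 16 mL → factor 16/1 = 16
Step 3: 8-fold → factor 8
Overall dilution factor = 4 × 16 × 8 = 512
Stock = 48.8 μg/mL × 512 = 2.499 × 10^4 μg/mL = 25.0 mg/mL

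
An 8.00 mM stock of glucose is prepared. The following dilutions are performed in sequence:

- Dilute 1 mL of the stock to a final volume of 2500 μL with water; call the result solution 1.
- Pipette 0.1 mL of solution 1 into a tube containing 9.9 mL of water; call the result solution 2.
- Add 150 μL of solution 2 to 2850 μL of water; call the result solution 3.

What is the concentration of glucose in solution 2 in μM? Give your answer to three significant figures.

Step 1: 1 mL brought to 2500 μL → factor 2.5/1 = 2.5
Step 2: 0.1 mL + 9.9 mL = 10 mL total → factor 10/0.1 = 100
Dilution factor through solution 2 = 2.5 × 100 = 250
[solution 2] = 8.00 mM / 250 = 0.03200 mM = 32.0 μM

32.0 μM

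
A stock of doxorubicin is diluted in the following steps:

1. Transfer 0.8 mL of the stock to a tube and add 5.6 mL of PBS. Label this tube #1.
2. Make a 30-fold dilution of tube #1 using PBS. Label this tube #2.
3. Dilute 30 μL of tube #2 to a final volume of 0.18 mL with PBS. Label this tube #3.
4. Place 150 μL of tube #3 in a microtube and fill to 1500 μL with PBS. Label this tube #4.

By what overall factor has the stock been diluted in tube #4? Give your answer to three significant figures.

Step 1: 0.8 mL + 5.6 mL = 6.4 mL total → factor 6.4/0.8 = 8
Step 2: 30-fold → factor 30
Step 3: 30 μL brought to 0.18 mL → factor 180/30 = 6
Step 4: 150 μL brought to 1500 μL → factor 1500/150 = 10
Overall dilution factor = 8 × 30 × 6 × 10 = 14400

1.44 × 10^4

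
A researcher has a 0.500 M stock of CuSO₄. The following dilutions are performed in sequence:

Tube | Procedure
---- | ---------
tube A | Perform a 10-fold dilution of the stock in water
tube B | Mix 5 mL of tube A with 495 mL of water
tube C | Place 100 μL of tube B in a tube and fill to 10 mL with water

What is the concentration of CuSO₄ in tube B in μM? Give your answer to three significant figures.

Step 1: 10-fold → factor 10
Step 2: 5 mL + 495 mL = 500 mL total → factor 500/5 = 100
Dilution factor through tube B = 10 × 100 = 1000
[tube B] = 0.500 M / 1000 = 0.0005000 M = 500 μM

500 μM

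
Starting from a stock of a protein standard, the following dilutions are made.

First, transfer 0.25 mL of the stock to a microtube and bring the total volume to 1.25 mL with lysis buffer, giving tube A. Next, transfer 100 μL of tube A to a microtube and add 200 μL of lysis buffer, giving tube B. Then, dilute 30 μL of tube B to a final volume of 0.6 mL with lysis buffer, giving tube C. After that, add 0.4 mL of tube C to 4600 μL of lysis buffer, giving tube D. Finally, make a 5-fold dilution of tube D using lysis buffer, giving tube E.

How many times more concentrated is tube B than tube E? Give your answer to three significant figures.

Step 1: 0.25 mL brought to 1.25 mL → factor 1.25/0.25 = 5
Step 2: 100 μL + 200 μL = 300 μL total → factor 300/100 = 3
Step 3: 30 μL brought to 0.6 mL → factor 600/30 = 20
Step 4: 0.4 mL + 4600 μL = 5 mL total → factor 5/0.4 = 12.5
Step 5: 5-fold → factor 5
Dilution factor to tube B = 15; to tube E = 18750
[tube B]/[tube E] = (factor to tube E)/(factor to tube B) = 18750/15 = 1.25 × 10^3

1.25 × 10^3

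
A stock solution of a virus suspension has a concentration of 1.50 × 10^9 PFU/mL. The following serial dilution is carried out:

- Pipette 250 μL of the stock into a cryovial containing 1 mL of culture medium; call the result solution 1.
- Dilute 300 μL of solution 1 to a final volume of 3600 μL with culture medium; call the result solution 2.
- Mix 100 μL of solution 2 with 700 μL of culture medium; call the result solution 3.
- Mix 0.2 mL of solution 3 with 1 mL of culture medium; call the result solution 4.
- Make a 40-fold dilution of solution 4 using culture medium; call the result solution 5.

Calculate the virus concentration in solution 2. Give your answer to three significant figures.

2.50 × 10^7 PFU/mL

Step 1: 250 μL + 1 mL = 1250 μL total → factor 1250/250 = 5
Step 2: 300 μL brought to 3600 μL → factor 3600/300 = 12
Dilution factor through solution 2 = 5 × 12 = 60
[solution 2] = 1.50 × 10^9 PFU/mL / 60 = 2.50 × 10^7 PFU/mL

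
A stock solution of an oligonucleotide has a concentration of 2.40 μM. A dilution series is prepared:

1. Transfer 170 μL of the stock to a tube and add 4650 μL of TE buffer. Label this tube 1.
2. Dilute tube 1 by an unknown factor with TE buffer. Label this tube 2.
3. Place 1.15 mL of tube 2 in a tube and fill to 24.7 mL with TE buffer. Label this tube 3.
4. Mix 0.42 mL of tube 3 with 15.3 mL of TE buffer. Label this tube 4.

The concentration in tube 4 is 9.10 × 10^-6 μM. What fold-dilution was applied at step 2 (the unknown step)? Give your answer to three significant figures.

Step 1: 170 μL + 4650 μL = 4820 μL total → factor 4820/170 = 28.353
Step 2: unknown factor x
Step 3: 1.15 mL brought to 24.7 mL → factor 24.7/1.15 = 21.478
Step 4: 0.42 mL + 15.3 mL = 15.72 mL total → factor 15.72/0.42 = 37.429
Product of known-step factors = 22793
Overall factor = 2.40 μM / (9.10 × 10^-6 μM) = 2.6374 × 10^5
x = 2.6374 × 10^5 / 22793 = 11.6

11.6-fold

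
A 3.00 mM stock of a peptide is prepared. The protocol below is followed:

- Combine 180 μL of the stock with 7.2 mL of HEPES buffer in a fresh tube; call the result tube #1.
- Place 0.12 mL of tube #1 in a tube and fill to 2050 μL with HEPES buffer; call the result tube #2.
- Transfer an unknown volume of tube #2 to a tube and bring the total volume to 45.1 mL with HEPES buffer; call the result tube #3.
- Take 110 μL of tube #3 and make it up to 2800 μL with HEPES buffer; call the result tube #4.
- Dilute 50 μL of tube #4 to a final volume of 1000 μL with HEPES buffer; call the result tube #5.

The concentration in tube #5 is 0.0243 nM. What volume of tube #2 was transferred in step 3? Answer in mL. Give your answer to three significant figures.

Step 1: 180 μL + 7.2 mL = 7380 μL total → factor 7380/180 = 41
Step 2: 0.12 mL brought to 2050 μL → factor 2.05/0.12 = 17.083
Step 3: v brought to 45.1 mL → factor = 45.1 mL/v
Step 4: 110 μL brought to 2800 μL → factor 2800/110 = 25.455
Step 5: 50 μL brought to 1000 μL → factor 1000/50 = 20
Product of known-step factors = 3.5658 × 10^5
Overall factor = 3.00 mM / (0.0243 nM) = 1.2346 × 10^8
Step-3 factor = 1.2346 × 10^8 / 3.5658 × 10^5 = 346.23
v = 45.1 mL / 346.23 = 0.130 mL

0.130 mL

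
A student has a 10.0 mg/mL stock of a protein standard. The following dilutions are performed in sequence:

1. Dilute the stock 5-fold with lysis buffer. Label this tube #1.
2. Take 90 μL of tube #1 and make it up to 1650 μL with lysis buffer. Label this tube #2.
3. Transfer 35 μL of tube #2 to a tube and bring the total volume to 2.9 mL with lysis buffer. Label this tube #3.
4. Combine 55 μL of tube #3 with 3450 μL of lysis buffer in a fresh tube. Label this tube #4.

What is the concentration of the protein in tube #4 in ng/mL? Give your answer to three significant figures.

Step 1: 5-fold → factor 5
Step 2: 90 μL brought to 1650 μL → factor 1650/90 = 18.333
Step 3: 35 μL brought to 2.9 mL → factor 2900/35 = 82.857
Step 4: 55 μL + 3450 μL = 3505 μL total → factor 3505/55 = 63.727
Overall dilution factor = 5 × 18.333 × 82.857 × 63.727 = 4.8402 × 10^5
Final = 10.0 mg/mL / 4.8402 × 10^5 = 2.066 × 10^-5 mg/mL = 20.7 ng/mL

20.7 ng/mL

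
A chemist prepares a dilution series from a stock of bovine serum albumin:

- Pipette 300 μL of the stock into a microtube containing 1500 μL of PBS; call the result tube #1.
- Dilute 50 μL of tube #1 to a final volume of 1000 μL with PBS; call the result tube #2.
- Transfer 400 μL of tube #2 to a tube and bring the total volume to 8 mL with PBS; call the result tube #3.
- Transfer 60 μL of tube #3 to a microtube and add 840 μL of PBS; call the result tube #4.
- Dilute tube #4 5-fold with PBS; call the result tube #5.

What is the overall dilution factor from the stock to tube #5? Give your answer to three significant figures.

Step 1: 300 μL + 1500 μL = 1800 μL total → factor 1800/300 = 6
Step 2: 50 μL brought to 1000 μL → factor 1000/50 = 20
Step 3: 400 μL brought to 8 mL → factor 8000/400 = 20
Step 4: 60 μL + 840 μL = 900 μL total → factor 900/60 = 15
Step 5: 5-fold → factor 5
Overall dilution factor = 6 × 20 × 20 × 15 × 5 = 1.8 × 10^5

1.80 × 10^5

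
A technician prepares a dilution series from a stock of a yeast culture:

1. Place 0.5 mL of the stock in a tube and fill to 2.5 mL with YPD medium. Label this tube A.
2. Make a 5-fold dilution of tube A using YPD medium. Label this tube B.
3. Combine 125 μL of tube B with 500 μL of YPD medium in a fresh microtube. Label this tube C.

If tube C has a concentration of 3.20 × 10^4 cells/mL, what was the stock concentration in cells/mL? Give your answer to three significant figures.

Step 1: 0.5 mL brought to 2.5 mL → factor 2.5/0.5 = 5
Step 2: 5-fold → factor 5
Step 3: 125 μL + 500 μL = 625 μL total → factor 625/125 = 5
Overall dilution factor = 5 × 5 × 5 = 125
Stock = 3.20 × 10^4 cells/mL × 125 = 4.00 × 10^6 cells/mL

4.00 × 10^6 cells/mL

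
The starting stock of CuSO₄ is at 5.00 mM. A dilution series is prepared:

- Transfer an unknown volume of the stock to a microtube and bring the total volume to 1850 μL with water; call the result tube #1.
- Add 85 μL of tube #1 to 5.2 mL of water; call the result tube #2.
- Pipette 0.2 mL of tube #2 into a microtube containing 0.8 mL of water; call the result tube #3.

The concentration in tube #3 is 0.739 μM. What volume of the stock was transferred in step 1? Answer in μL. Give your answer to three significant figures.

85.0 μL

Step 1: v brought to 1850 μL → factor = 1850 μL/v
Step 2: 85 μL + 5.2 mL = 5285 μL total → factor 5285/85 = 62.176
Step 3: 0.2 mL + 0.8 mL = 1 mL total → factor 1/0.2 = 5
Product of known-step factors = 310.88
Overall factor = 5.00 mM / (0.739 μM) = 6765.9
Step-1 factor = 6765.9 / 310.88 = 21.764
v = 1850 μL / 21.764 = 85.0 μL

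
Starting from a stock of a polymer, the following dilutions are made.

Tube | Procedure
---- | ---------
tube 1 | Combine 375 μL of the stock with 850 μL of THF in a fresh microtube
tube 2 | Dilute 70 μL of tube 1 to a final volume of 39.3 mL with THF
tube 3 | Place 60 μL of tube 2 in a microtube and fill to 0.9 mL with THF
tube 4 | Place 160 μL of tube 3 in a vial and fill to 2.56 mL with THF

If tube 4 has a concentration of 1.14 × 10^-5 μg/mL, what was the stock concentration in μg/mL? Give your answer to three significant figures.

5.02 μg/mL

Step 1: 375 μL + 850 μL = 1225 μL total → factor 1225/375 = 3.2667
Step 2: 70 μL brought to 39.3 mL → factor 39300/70 = 561.43
Step 3: 60 μL brought to 0.9 mL → factor 900/60 = 15
Step 4: 160 μL brought to 2.56 mL → factor 2560/160 = 16
Overall dilution factor = 3.2667 × 561.43 × 15 × 16 = 4.4016 × 10^5
Stock = 1.14 × 10^-5 μg/mL × 4.4016 × 10^5 = 5.02 μg/mL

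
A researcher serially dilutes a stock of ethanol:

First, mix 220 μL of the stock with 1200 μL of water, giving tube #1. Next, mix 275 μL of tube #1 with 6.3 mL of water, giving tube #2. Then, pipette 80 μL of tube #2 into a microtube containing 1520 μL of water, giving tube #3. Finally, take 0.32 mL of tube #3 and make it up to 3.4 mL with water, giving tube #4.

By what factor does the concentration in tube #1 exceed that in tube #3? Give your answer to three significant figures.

Step 1: 220 μL + 1200 μL = 1420 μL total → factor 1420/220 = 6.4545
Step 2: 275 μL + 6.3 mL = 6575 μL total → factor 6575/275 = 23.909
Step 3: 80 μL + 1520 μL = 1600 μL total → factor 1600/80 = 20
Dilution factor to tube #1 = 6.4545; to tube #3 = 3086.4
[tube #1]/[tube #3] = (factor to tube #3)/(factor to tube #1) = 3086.4/6.4545 = 478

478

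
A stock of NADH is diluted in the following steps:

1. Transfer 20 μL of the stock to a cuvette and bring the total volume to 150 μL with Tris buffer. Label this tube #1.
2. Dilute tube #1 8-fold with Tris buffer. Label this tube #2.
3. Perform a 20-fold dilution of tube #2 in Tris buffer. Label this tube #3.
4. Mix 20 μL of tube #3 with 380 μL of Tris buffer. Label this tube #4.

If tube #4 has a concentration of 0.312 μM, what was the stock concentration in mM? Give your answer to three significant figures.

7.49 mM

Step 1: 20 μL brought to 150 μL → factor 150/20 = 7.5
Step 2: 8-fold → factor 8
Step 3: 20-fold → factor 20
Step 4: 20 μL + 380 μL = 400 μL total → factor 400/20 = 20
Overall dilution factor = 7.5 × 8 × 20 × 20 = 24000
Stock = 0.312 μM × 24000 = 7488 μM = 7.49 mM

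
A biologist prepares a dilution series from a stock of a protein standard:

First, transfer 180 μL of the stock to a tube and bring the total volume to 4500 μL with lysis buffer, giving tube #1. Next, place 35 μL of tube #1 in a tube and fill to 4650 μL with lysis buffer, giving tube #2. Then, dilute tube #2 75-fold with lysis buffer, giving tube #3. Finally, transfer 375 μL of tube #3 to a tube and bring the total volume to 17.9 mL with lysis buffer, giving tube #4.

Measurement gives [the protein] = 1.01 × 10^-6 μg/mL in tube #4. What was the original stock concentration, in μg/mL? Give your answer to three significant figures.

12.0 μg/mL

Step 1: 180 μL brought to 4500 μL → factor 4500/180 = 25
Step 2: 35 μL brought to 4650 μL → factor 4650/35 = 132.86
Step 3: 75-fold → factor 75
Step 4: 375 μL brought to 17.9 mL → factor 17900/375 = 47.733
Overall dilution factor = 25 × 132.86 × 75 × 47.733 = 1.1891 × 10^7
Stock = 1.01 × 10^-6 μg/mL × 1.1891 × 10^7 = 12.0 μg/mL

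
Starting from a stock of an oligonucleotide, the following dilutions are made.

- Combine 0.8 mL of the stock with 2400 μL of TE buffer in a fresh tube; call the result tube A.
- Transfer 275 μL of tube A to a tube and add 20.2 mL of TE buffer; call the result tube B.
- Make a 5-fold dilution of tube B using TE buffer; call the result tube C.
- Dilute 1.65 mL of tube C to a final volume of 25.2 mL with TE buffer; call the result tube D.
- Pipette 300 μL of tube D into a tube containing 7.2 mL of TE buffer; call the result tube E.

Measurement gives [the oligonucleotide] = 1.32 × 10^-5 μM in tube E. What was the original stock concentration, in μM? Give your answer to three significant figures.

7.51 μM

Step 1: 0.8 mL + 2400 μL = 3.2 mL total → factor 3.2/0.8 = 4
Step 2: 275 μL + 20.2 mL = 20475 μL total → factor 20475/275 = 74.455
Step 3: 5-fold → factor 5
Step 4: 1.65 mL brought to 25.2 mL → factor 25.2/1.65 = 15.273
Step 5: 300 μL + 7.2 mL = 7500 μL total → factor 7500/300 = 25
Overall dilution factor = 4 × 74.455 × 5 × 15.273 × 25 = 5.6856 × 10^5
Stock = 1.32 × 10^-5 μM × 5.6856 × 10^5 = 7.51 μM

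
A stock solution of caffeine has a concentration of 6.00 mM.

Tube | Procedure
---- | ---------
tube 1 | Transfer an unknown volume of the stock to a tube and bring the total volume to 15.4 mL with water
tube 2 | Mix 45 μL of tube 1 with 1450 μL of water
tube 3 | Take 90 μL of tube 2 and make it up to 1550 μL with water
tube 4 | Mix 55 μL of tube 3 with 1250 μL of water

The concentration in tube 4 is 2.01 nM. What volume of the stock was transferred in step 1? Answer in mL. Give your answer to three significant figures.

Step 1: v brought to 15.4 mL → factor = 15.4 mL/v
Step 2: 45 μL + 1450 μL = 1495 μL total → factor 1495/45 = 33.222
Step 3: 90 μL brought to 1550 μL → factor 1550/90 = 17.222
Step 4: 55 μL + 1250 μL = 1305 μL total → factor 1305/55 = 23.727
Product of known-step factors = 13576
Overall factor = 6.00 mM / (2.01 nM) = 2.9851 × 10^6
Step-1 factor = 2.9851 × 10^6 / 13576 = 219.88
v = 15.4 mL / 219.88 = 0.0700 mL

0.0700 mL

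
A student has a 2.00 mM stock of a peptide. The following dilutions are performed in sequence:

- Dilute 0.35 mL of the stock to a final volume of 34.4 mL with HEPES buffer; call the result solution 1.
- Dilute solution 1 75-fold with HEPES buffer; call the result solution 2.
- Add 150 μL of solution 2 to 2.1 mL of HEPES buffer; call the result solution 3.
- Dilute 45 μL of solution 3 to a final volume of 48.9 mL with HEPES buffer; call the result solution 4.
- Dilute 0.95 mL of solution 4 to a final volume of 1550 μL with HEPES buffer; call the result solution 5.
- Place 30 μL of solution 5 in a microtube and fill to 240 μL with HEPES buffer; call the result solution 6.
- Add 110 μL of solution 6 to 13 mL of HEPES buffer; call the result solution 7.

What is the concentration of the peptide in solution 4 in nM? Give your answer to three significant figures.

Step 1: 0.35 mL brought to 34.4 mL → factor 34.4/0.35 = 98.286
Step 2: 75-fold → factor 75
Step 3: 150 μL + 2.1 mL = 2250 μL total → factor 2250/150 = 15
Step 4: 45 μL brought to 48.9 mL → factor 48900/45 = 1086.7
Dilution factor through solution 4 = 98.286 × 75 × 15 × 1086.7 = 1.2015 × 10^8
[solution 4] = 2.00 mM / 1.2015 × 10^8 = 1.665 × 10^-8 mM = 0.0166 nM

0.0166 nM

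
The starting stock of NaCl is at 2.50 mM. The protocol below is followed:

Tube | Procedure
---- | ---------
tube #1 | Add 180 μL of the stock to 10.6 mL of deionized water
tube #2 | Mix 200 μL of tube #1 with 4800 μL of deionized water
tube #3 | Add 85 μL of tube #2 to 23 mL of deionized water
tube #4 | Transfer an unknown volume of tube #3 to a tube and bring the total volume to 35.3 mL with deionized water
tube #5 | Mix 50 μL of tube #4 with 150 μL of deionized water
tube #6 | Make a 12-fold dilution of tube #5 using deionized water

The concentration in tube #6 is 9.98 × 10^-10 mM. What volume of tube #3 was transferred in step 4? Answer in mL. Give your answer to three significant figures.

0.275 mL

Step 1: 180 μL + 10.6 mL = 10780 μL total → factor 10780/180 = 59.889
Step 2: 200 μL + 4800 μL = 5000 μL total → factor 5000/200 = 25
Step 3: 85 μL + 23 mL = 23085 μL total → factor 23085/85 = 271.59
Step 4: v brought to 35.3 mL → factor = 35.3 mL/v
Step 5: 50 μL + 150 μL = 200 μL total → factor 200/50 = 4
Step 6: 12-fold → factor 12
Product of known-step factors = 1.9518 × 10^7
Overall factor = 2.50 mM / (9.98 × 10^-10 mM) = 2.505 × 10^9
Step-4 factor = 2.505 × 10^9 / 1.9518 × 10^7 = 128.34
v = 35.3 mL / 128.34 = 0.275 mL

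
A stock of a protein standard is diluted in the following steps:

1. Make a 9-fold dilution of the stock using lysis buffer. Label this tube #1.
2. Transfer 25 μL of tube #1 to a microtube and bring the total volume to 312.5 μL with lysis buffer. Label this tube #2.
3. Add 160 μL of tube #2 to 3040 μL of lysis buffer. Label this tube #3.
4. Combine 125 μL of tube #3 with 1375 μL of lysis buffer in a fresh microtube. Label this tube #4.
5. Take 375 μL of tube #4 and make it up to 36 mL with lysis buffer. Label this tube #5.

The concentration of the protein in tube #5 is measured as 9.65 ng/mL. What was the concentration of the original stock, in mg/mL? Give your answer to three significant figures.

25.0 mg/mL

Step 1: 9-fold → factor 9
Step 2: 25 μL brought to 312.5 μL → factor 312.5/25 = 12.5
Step 3: 160 μL + 3040 μL = 3200 μL total → factor 3200/160 = 20
Step 4: 125 μL + 1375 μL = 1500 μL total → factor 1500/125 = 12
Step 5: 375 μL brought to 36 mL → factor 36000/375 = 96
Overall dilution factor = 9 × 12.5 × 20 × 12 × 96 = 2.592 × 10^6
Stock = 9.65 ng/mL × 2.592 × 10^6 = 2.501 × 10^7 ng/mL = 25.0 mg/mL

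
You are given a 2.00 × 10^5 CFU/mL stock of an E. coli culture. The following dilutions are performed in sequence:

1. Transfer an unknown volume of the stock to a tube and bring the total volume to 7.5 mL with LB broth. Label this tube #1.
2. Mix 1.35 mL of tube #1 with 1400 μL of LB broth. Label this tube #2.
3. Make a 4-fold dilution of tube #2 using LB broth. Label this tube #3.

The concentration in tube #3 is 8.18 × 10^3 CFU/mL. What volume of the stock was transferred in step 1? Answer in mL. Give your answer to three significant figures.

2.50 mL

Step 1: v brought to 7.5 mL → factor = 7.5 mL/v
Step 2: 1.35 mL + 1400 μL = 2.75 mL total → factor 2.75/1.35 = 2.037
Step 3: 4-fold → factor 4
Product of known-step factors = 8.1481
Overall factor = 2.00 × 10^5 CFU/mL / (8.18 × 10^3 CFU/mL) = 24.45
Step-1 factor = 24.45 / 8.1481 = 3.0007
v = 7.5 mL / 3.0007 = 2.50 mL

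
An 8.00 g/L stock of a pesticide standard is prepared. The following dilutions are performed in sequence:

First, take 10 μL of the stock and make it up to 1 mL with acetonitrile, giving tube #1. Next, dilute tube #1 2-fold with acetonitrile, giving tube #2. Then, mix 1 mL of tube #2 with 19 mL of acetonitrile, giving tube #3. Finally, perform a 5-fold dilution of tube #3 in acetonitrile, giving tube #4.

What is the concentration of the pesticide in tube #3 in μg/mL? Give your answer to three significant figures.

Step 1: 10 μL brought to 1 mL → factor 1000/10 = 100
Step 2: 2-fold → factor 2
Step 3: 1 mL + 19 mL = 20 mL total → factor 20/1 = 20
Dilution factor through tube #3 = 100 × 2 × 20 = 4000
[tube #3] = 8.00 g/L / 4000 = 0.002000 g/L = 2.00 μg/mL

2.00 μg/mL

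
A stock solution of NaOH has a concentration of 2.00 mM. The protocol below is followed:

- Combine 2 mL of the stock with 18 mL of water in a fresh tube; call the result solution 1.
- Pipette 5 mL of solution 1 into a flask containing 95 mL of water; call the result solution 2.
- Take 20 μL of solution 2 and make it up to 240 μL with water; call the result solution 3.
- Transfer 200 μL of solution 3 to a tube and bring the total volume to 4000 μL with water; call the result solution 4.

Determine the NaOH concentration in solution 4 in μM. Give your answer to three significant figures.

0.0417 μM

Step 1: 2 mL + 18 mL = 20 mL total → factor 20/2 = 10
Step 2: 5 mL + 95 mL = 100 mL total → factor 100/5 = 20
Step 3: 20 μL brought to 240 μL → factor 240/20 = 12
Step 4: 200 μL brought to 4000 μL → factor 4000/200 = 20
Overall dilution factor = 10 × 20 × 12 × 20 = 48000
Final = 2.00 mM / 48000 = 4.167 × 10^-5 mM = 0.0417 μM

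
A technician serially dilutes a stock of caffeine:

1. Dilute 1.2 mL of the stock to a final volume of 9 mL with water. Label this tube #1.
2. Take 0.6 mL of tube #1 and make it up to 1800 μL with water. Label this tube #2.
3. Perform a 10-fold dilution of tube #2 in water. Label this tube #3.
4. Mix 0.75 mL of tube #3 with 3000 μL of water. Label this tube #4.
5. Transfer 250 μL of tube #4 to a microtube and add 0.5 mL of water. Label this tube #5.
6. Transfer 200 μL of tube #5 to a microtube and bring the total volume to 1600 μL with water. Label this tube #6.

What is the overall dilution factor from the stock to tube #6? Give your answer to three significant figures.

Step 1: 1.2 mL brought to 9 mL → factor 9/1.2 = 7.5
Step 2: 0.6 mL brought to 1800 μL → factor 1.8/0.6 = 3
Step 3: 10-fold → factor 10
Step 4: 0.75 mL + 3000 μL = 3.75 mL total → factor 3.75/0.75 = 5
Step 5: 250 μL + 0.5 mL = 750 μL total → factor 750/250 = 3
Step 6: 200 μL brought to 1600 μL → factor 1600/200 = 8
Overall dilution factor = 7.5 × 3 × 10 × 5 × 3 × 8 = 27000

2.70 × 10^4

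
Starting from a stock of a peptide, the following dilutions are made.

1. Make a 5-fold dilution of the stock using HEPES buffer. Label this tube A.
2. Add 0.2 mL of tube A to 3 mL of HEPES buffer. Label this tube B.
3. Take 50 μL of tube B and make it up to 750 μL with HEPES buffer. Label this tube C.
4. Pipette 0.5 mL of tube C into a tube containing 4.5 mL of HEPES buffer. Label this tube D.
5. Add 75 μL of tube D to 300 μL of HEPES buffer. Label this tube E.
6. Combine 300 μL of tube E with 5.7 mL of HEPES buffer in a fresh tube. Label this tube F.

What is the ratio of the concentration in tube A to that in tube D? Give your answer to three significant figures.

2.40 × 10^3

Step 1: 5-fold → factor 5
Step 2: 0.2 mL + 3 mL = 3.2 mL total → factor 3.2/0.2 = 16
Step 3: 50 μL brought to 750 μL → factor 750/50 = 15
Step 4: 0.5 mL + 4.5 mL = 5 mL total → factor 5/0.5 = 10
Dilution factor to tube A = 5; to tube D = 12000
[tube A]/[tube D] = (factor to tube D)/(factor to tube A) = 12000/5 = 2.40 × 10^3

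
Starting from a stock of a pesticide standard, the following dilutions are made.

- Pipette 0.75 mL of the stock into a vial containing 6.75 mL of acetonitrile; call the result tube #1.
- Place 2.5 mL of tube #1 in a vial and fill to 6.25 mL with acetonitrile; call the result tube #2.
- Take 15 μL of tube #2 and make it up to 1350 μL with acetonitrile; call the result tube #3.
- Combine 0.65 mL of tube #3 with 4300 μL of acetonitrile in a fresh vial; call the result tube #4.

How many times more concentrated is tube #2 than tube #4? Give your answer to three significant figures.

685

Step 1: 0.75 mL + 6.75 mL = 7.5 mL total → factor 7.5/0.75 = 10
Step 2: 2.5 mL brought to 6.25 mL → factor 6.25/2.5 = 2.5
Step 3: 15 μL brought to 1350 μL → factor 1350/15 = 90
Step 4: 0.65 mL + 4300 μL = 4.95 mL total → factor 4.95/0.65 = 7.6154
Dilution factor to tube #2 = 25; to tube #4 = 17135
[tube #2]/[tube #4] = (factor to tube #4)/(factor to tube #2) = 17135/25 = 685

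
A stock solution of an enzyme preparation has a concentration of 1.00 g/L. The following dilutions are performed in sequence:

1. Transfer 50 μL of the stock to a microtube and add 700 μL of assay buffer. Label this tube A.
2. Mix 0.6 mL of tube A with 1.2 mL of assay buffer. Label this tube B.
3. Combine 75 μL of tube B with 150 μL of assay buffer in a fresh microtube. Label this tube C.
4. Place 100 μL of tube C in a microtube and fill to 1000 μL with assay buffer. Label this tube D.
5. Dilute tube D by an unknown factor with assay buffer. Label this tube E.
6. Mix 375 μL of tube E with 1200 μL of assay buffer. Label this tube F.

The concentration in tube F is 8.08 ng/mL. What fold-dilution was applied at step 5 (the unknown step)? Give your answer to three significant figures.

21.8-fold

Step 1: 50 μL + 700 μL = 750 μL total → factor 750/50 = 15
Step 2: 0.6 mL + 1.2 mL = 1.8 mL total → factor 1.8/0.6 = 3
Step 3: 75 μL + 150 μL = 225 μL total → factor 225/75 = 3
Step 4: 100 μL brought to 1000 μL → factor 1000/100 = 10
Step 5: unknown factor x
Step 6: 375 μL + 1200 μL = 1575 μL total → factor 1575/375 = 4.2
Product of known-step factors = 5670
Overall factor = 1.00 g/L / (8.08 ng/mL) = 1.2376 × 10^5
x = 1.2376 × 10^5 / 5670 = 21.8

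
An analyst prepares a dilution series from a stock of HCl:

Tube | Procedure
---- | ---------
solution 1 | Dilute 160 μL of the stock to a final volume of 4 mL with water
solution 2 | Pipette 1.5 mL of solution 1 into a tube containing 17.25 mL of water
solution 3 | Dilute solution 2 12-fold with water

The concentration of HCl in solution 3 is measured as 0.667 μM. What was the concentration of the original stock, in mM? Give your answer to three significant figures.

Step 1: 160 μL brought to 4 mL → factor 4000/160 = 25
Step 2: 1.5 mL + 17.25 mL = 18.75 mL total → factor 18.75/1.5 = 12.5
Step 3: 12-fold → factor 12
Overall dilution factor = 25 × 12.5 × 12 = 3750
Stock = 0.667 μM × 3750 = 2501 μM = 2.50 mM

2.50 mM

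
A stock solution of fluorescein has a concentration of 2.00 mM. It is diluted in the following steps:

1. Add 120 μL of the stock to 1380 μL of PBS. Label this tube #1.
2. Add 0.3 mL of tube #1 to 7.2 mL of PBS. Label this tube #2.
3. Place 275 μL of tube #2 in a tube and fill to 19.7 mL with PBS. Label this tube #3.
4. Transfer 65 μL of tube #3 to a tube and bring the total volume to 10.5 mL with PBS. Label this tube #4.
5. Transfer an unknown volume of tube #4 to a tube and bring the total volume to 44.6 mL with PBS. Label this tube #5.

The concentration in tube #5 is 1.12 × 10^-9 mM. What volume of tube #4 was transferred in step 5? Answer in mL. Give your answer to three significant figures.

Step 1: 120 μL + 1380 μL = 1500 μL total → factor 1500/120 = 12.5
Step 2: 0.3 mL + 7.2 mL = 7.5 mL total → factor 7.5/0.3 = 25
Step 3: 275 μL brought to 19.7 mL → factor 19700/275 = 71.636
Step 4: 65 μL brought to 10.5 mL → factor 10500/65 = 161.54
Step 5: v brought to 44.6 mL → factor = 44.6 mL/v
Product of known-step factors = 3.6163 × 10^6
Overall factor = 2.00 mM / (1.12 × 10^-9 mM) = 1.7857 × 10^9
Step-5 factor = 1.7857 × 10^9 / 3.6163 × 10^6 = 493.8
v = 44.6 mL / 493.8 = 0.0903 mL

0.0903 mL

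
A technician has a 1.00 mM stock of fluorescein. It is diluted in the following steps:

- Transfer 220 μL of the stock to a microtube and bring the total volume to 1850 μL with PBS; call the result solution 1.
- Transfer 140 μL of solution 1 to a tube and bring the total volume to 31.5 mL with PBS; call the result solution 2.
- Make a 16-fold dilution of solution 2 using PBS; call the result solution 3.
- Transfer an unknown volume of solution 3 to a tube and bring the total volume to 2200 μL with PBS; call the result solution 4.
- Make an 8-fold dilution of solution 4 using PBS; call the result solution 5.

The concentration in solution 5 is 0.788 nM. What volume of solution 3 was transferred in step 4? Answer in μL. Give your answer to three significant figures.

Step 1: 220 μL brought to 1850 μL → factor 1850/220 = 8.4091
Step 2: 140 μL brought to 31.5 mL → factor 31500/140 = 225
Step 3: 16-fold → factor 16
Step 4: v brought to 2200 μL → factor = 2200 μL/v
Step 5: 8-fold → factor 8
Product of known-step factors = 2.4218 × 10^5
Overall factor = 1.00 mM / (0.788 nM) = 1.269 × 10^6
Step-4 factor = 1.269 × 10^6 / 2.4218 × 10^5 = 5.24
v = 2200 μL / 5.24 = 420 μL

420 μL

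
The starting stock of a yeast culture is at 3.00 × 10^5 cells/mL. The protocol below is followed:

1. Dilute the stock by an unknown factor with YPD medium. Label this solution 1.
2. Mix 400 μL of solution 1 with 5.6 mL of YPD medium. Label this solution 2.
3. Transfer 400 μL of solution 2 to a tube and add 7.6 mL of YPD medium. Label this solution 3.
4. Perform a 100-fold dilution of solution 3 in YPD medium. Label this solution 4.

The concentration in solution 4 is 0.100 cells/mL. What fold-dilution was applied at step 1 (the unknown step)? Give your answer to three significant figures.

100-fold

Step 1: unknown factor x
Step 2: 400 μL + 5.6 mL = 6000 μL total → factor 6000/400 = 15
Step 3: 400 μL + 7.6 mL = 8000 μL total → factor 8000/400 = 20
Step 4: 100-fold → factor 100
Product of known-step factors = 30000
Overall factor = 3.00 × 10^5 cells/mL / (0.100 cells/mL) = 3 × 10^6
x = 3 × 10^6 / 30000 = 100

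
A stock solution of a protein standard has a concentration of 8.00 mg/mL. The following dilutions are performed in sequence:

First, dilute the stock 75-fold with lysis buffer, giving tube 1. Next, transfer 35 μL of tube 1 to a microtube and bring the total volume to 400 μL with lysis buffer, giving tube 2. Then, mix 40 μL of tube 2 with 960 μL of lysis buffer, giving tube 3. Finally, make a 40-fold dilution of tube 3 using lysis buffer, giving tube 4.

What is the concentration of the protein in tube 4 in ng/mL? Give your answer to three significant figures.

9.33 ng/mL

Step 1: 75-fold → factor 75
Step 2: 35 μL brought to 400 μL → factor 400/35 = 11.429
Step 3: 40 μL + 960 μL = 1000 μL total → factor 1000/40 = 25
Step 4: 40-fold → factor 40
Overall dilution factor = 75 × 11.429 × 25 × 40 = 8.5714 × 10^5
Final = 8.00 mg/mL / 8.5714 × 10^5 = 9.333 × 10^-6 mg/mL = 9.33 ng/mL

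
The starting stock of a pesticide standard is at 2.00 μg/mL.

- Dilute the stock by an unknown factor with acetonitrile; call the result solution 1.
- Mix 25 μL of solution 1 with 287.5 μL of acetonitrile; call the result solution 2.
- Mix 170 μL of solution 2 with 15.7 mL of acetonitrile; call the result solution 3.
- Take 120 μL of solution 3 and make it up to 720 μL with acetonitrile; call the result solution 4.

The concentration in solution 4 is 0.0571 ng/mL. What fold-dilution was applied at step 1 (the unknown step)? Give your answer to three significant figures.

Step 1: unknown factor x
Step 2: 25 μL + 287.5 μL = 312.5 μL total → factor 312.5/25 = 12.5
Step 3: 170 μL + 15.7 mL = 15870 μL total → factor 15870/170 = 93.353
Step 4: 120 μL brought to 720 μL → factor 720/120 = 6
Product of known-step factors = 7001.5
Overall factor = 2.00 μg/mL / (0.0571 ng/mL) = 35026
x = 35026 / 7001.5 = 5.00

5.00-fold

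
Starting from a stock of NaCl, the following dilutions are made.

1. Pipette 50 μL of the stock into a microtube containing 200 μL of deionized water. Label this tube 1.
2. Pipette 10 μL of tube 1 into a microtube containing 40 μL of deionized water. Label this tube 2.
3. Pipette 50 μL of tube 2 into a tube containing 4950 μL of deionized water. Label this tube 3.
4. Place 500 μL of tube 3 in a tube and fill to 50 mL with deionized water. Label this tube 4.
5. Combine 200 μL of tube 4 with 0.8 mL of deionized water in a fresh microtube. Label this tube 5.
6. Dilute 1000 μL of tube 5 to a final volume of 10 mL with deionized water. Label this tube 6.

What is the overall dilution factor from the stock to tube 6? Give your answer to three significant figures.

Step 1: 50 μL + 200 μL = 250 μL total → factor 250/50 = 5
Step 2: 10 μL + 40 μL = 50 μL total → factor 50/10 = 5
Step 3: 50 μL + 4950 μL = 5000 μL total → factor 5000/50 = 100
Step 4: 500 μL brought to 50 mL → factor 50000/500 = 100
Step 5: 200 μL + 0.8 mL = 1000 μL total → factor 1000/200 = 5
Step 6: 1000 μL brought to 10 mL → factor 10000/1000 = 10
Overall dilution factor = 5 × 5 × 100 × 100 × 5 × 10 = 1.25 × 10^7

1.25 × 10^7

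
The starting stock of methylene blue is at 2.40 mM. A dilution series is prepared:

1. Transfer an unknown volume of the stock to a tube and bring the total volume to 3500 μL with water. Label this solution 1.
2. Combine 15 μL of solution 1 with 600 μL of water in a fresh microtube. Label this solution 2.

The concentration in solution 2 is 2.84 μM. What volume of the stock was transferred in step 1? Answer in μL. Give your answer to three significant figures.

Step 1: v brought to 3500 μL → factor = 3500 μL/v
Step 2: 15 μL + 600 μL = 615 μL total → factor 615/15 = 41
Product of known-step factors = 41
Overall factor = 2.40 mM / (2.84 μM) = 845.07
Step-1 factor = 845.07 / 41 = 20.611
v = 3500 μL / 20.611 = 170 μL

170 μL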